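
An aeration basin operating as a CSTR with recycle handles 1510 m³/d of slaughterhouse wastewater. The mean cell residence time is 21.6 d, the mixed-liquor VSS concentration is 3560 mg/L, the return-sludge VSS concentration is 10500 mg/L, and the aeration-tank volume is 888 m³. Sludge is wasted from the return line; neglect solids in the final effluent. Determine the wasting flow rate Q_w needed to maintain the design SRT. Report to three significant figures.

Q_w = (V·X)/(θ_c X_r) = 888.0 × 3560 / (21.6 × 10500) = 13.94 m³/d.

Q_w ≈ 13.9 m³/d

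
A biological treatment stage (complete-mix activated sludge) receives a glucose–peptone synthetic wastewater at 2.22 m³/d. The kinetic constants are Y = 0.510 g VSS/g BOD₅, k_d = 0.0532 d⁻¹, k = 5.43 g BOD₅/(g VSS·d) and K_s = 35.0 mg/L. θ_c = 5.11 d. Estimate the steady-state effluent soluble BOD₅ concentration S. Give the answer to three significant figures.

S ≈ 3.46 mg/L

For a completely mixed reactor with recycle the Lawrence–McCarty relation gives S = K_s·(1 + k_d·θ_c) / [θ_c·(Y·k − k_d) − 1] = 35.0 × (1 + 0.0532 × 5.11) / [5.11 × (0.510 × 5.43 − 0.0532) − 1] = 44.51 / 12.88 = 3.456 mg/L.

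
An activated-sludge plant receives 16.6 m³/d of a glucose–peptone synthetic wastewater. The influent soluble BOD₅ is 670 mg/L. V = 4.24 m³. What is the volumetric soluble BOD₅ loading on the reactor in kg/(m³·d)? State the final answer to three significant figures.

Volumetric loading L_v = Q·S₀ / V = 16.6 × 670 g/m³ / 4.240 m³ = 2623 g/(m³·d) = 2.623 kg soluble BOD₅/(m³·d).

L_v ≈ 2.62 kg soluble BOD₅/(m³·d)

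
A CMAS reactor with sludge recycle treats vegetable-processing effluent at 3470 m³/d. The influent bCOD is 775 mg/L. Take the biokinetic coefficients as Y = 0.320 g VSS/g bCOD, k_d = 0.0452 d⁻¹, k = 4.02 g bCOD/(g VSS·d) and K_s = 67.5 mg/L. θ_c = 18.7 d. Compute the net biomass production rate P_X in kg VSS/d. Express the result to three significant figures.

P_X ≈ 463 kg VSS/d

From the Monod/SRT balance for a CMAS, S = K_s·(1+k_d θ_c)/[θ_c·(Y k − k_d) − 1] = 67.5 × (1 + 0.0452 × 18.7) / [18.7 × (0.320 × 4.02 − 0.0452) − 1] = 124.6 / 22.21 = 5.608 mg/L.
Correct the yield for decay: Y_obs = Y/(1 + k_d θ_c) = 0.320 / (1 + 0.0452 × 18.7) = 0.320 / 1.845 = 0.1734.
Substrate removed = Q·(S₀ − S) = 3470 m³/d × (775 − 5.61) g/m³ = 2.67×10^6 g/d = 2670 kg/d.
P_X = Y_obs · Q(S₀ − S) = 0.1734 × 2670 = 463.0 kg VSS/d.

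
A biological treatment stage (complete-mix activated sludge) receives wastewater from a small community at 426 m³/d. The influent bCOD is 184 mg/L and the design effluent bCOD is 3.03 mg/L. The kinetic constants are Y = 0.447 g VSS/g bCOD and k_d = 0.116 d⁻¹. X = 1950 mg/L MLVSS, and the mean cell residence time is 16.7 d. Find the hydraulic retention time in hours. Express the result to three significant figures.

τ ≈ 5.66 h

Rearranging the biomass balance for a CMAS with decay, V = Y·Q·ΔS·θ_c / [X·(1+k_d θ_c)] = 0.447 × 426 × (184 − 3.03) × 16.7 / [1950 × (1 + 0.116 × 16.7)] = 5.75×10^5 / 5728 = 100.5 m³.
HRT = V/Q = 100.5 m³ / 426 m³·d⁻¹ = 0.2359 d × 24 = 5.661 h.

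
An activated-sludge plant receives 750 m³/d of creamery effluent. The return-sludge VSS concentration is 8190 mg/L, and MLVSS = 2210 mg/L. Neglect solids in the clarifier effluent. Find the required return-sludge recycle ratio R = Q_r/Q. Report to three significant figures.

Mass balance around the secondary clarifier (neglecting effluent solids): R = X / (X_r − X) = 2210 / (8190 − 2210) = 0.3696.

R ≈ 0.370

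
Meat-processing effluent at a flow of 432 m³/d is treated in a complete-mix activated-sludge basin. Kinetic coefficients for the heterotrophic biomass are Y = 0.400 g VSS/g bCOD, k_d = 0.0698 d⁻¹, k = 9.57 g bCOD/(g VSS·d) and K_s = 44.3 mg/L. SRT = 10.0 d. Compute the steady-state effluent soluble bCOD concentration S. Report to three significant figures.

S ≈ 2.06 mg/L

From the Monod/SRT balance for a CMAS, S = K_s·(1+k_d θ_c)/[θ_c·(Y k − k_d) − 1] = 44.3 × (1 + 0.0698 × 10.0) / [10.0 × (0.400 × 9.57 − 0.0698) − 1] = 75.22 / 36.58 = 2.056 mg/L.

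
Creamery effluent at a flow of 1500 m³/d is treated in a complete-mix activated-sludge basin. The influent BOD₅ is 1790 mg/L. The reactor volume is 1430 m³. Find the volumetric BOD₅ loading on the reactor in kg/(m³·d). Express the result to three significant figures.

L_v ≈ 1.88 kg BOD₅/(m³·d)

Volumetric loading L_v = Q·S₀ / V = 1500 × 1790 g/m³ / 1430 m³ = 1878 g/(m³·d) = 1.878 kg BOD₅/(m³·d).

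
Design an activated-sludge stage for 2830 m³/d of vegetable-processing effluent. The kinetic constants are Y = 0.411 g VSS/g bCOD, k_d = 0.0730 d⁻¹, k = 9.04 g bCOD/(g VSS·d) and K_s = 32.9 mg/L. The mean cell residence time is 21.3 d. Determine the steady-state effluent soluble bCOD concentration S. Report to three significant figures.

Effluent substrate depends only on kinetics and SRT: S = K_s(1 + k_d θ_c) / [θ_c(Yk − k_d) − 1] = 32.9 × (1 + 0.0730 × 21.3) / [21.3 × (0.411 × 9.04 − 0.0730) − 1] = 84.06 / 76.58 = 1.098 mg/L.

S ≈ 1.10 mg/L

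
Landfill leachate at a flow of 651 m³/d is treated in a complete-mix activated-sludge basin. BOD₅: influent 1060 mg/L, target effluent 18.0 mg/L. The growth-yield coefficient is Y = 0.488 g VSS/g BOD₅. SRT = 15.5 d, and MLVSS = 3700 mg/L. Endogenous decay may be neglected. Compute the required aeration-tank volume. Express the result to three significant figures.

V·X = Y·Q·ΔS·θ_c gives V = 0.488 × 651 × (1060 − 18.0) × 15.5 / 3700 = 1387 m³.

V ≈ 1390 m³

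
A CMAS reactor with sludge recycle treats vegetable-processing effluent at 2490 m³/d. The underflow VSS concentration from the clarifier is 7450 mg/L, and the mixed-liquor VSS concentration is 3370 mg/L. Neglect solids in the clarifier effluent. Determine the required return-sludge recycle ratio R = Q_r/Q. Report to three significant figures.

R = Q_r/Q = X/(X_r − X) = 3370 / (7450 − 3370) = 0.8260.

R ≈ 0.826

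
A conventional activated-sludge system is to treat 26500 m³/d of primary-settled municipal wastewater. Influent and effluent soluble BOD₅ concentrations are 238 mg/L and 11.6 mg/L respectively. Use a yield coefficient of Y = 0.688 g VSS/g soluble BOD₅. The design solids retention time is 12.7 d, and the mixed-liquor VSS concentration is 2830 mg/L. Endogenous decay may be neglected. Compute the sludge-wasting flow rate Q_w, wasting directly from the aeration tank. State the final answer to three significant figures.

Q_w ≈ 1460 m³/d

V·X = Y·Q·ΔS·θ_c gives V = 0.688 × 26500 × (238 − 11.6) × 12.7 / 2830 = 18524 m³.
With mixed-liquor wasting, θ_c = V/Q_w, so Q_w = V/θ_c = 18524/12.7 = 1459 m³/d.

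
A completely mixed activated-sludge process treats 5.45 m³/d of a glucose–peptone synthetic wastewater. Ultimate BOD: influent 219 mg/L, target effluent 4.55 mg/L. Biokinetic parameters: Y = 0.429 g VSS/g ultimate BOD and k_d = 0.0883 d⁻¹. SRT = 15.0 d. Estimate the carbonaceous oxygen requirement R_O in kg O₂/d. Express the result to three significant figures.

The observed yield is Y_obs = Y/(1 + k_d·θ_c) = 0.429 / (1 + 0.0883 × 15.0) = 0.429 / 2.325 = 0.1846 g VSS per g ultimate BOD removed.
Substrate removed = Q·(S₀ − S) = 5.45 m³/d × (219 − 4.55) g/m³ = 1.17×10^3 g/d = 1.169 kg/d.
P_X = Y_obs·Q·(S₀ − S) = 0.1846 × 1.169 = 0.2157 kg VSS/d.
R_O = Q·ΔS − 1.42 P_X = 1.169 − 0.3063 = 0.8625 kg O₂/d.

R_O ≈ 0.862 kg O₂/d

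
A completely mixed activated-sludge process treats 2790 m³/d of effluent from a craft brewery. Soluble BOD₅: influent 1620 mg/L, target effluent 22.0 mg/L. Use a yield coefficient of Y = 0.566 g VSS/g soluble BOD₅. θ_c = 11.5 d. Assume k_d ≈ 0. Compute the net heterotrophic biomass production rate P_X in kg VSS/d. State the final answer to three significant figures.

P_X ≈ 2520 kg VSS/d

Since k_d ≈ 0, Y_obs = Y = 0.566 g VSS/g soluble BOD₅.
Q·(S₀ − S) = 2790 × (1620 − 22.0) × 10⁻³ = 4458 kg/d removed.
Biomass produced: P_X = Y_obs·Q·ΔS = 0.5660 × 4458 ≈ 2523 kg VSS/d.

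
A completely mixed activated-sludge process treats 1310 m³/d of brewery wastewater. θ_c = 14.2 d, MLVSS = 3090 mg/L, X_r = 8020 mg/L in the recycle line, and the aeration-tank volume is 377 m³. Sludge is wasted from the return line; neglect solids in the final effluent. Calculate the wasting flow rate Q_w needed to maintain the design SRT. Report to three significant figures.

Wasting from the return line (neglecting effluent solids): Q_w = V·X / (θ_c·X_r) = 377.0 × 3090 / (14.2 × 8020) = 10.23 m³/d.

Q_w ≈ 10.2 m³/d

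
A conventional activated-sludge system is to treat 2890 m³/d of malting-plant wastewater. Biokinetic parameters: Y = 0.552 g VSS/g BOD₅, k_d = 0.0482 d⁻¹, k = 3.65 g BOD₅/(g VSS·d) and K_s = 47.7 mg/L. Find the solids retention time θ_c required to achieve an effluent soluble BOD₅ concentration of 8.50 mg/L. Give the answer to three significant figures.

θ_c ≈ 3.90 d

At the target effluent, Y k S/(K_s+S) = 0.552×3.65×8.50/56.20 = 0.3047 d⁻¹.
1/θ_c = 0.3047 − 0.0482 = 0.2565 d⁻¹, so θ_c = 3.898 d.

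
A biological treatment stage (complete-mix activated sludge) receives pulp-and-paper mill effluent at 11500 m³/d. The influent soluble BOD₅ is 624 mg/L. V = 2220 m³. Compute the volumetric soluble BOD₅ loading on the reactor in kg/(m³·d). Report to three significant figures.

L_v ≈ 3.23 kg soluble BOD₅/(m³·d)

Applied soluble BOD₅ load per unit volume = Q·S₀/V = (11500 × 624/1000)/2220 = 3.232 kg soluble BOD₅·m⁻³·d⁻¹.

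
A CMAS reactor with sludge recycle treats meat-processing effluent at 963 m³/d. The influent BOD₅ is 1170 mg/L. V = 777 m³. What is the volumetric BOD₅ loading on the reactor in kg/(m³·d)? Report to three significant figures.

Applied BOD₅ load per unit volume = Q·S₀/V = (963 × 1170/1000)/777.0 = 1.450 kg BOD₅·m⁻³·d⁻¹.

L_v ≈ 1.45 kg BOD₅/(m³·d)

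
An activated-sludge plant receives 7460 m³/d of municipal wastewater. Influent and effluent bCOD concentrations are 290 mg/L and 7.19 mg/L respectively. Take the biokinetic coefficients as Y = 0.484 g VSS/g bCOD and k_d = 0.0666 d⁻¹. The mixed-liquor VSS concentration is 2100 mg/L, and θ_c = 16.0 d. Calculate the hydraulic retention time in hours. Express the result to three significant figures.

Rearranging the biomass balance for a CMAS with decay, V = Y·Q·ΔS·θ_c / [X·(1+k_d θ_c)] = 0.484 × 7460 × (290 − 7.19) × 16.0 / [2100 × (1 + 0.0666 × 16.0)] = 1.63×10^7 / 4338 = 3766 m³.
τ = V/Q = 3766/7460 = 0.5049 d, or 12.12 h.

τ ≈ 12.1 h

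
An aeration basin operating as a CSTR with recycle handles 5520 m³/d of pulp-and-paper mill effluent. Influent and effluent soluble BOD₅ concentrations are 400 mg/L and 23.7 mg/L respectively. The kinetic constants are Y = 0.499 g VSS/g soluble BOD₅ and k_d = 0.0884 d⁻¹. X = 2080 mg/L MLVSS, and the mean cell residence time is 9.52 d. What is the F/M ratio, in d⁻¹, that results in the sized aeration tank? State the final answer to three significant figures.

Rearranging the biomass balance for a CMAS with decay, V = Y·Q·ΔS·θ_c / [X·(1+k_d θ_c)] = 0.499 × 5520 × (400 − 23.7) × 9.52 / [2080 × (1 + 0.0884 × 9.52)] = 9.87×10^6 / 3830 = 2576 m³.
F/M = applied load / biomass = Q·S₀/(V·X) = 5520 × 400 / (2576 × 2080) = 0.4121 d⁻¹.

F/M ≈ 0.412 d⁻¹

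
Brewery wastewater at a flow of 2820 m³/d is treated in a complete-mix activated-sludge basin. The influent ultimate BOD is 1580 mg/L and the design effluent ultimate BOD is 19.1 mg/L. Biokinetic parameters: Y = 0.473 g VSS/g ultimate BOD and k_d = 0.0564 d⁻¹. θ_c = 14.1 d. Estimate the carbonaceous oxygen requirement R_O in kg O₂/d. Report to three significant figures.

The observed yield is Y_obs = Y/(1 + k_d·θ_c) = 0.473 / (1 + 0.0564 × 14.1) = 0.473 / 1.795 = 0.2635 g VSS per g ultimate BOD removed.
Mass of ultimate BOD removed per day: Q(S₀ − S) = 2820 × 1561 g/m³ = 4402 kg/d.
Biomass synthesised: P_X = Y_obs × 4402 = 1160 kg VSS/d.
Carbonaceous O₂ demand = substrate oxidised − cell-mass equivalent = 4402 − 1.42 × 1160 = 2755 kg O₂/d.

R_O ≈ 2750 kg O₂/d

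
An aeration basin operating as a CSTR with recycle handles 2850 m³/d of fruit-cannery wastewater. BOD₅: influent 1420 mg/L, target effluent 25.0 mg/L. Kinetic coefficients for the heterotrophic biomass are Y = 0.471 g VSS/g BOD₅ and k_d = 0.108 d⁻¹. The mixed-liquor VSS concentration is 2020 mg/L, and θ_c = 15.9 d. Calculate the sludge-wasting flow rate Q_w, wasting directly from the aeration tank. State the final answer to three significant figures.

Q_w ≈ 341 m³/d

From the SRT design equation V = Y Q (S₀−S) θ_c / [X (1 + k_d θ_c)] = 0.471 × 2850 × (1420 − 25.0) × 15.9 / [2020 × (1 + 0.108 × 15.9)] = 2.98×10^7 / 5489 = 5425 m³.
With mixed-liquor wasting, θ_c = V/Q_w, so Q_w = V/θ_c = 5425/15.9 = 341.2 m³/d.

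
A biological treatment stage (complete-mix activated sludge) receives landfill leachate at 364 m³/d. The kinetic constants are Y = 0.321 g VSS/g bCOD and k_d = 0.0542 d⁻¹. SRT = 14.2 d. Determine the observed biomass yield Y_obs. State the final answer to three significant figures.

The observed yield is Y_obs = Y/(1 + k_d·θ_c) = 0.321 / (1 + 0.0542 × 14.2) = 0.321 / 1.770 = 0.1814 g VSS per g bCOD removed.

Y_obs ≈ 0.181 g VSS/g bCOD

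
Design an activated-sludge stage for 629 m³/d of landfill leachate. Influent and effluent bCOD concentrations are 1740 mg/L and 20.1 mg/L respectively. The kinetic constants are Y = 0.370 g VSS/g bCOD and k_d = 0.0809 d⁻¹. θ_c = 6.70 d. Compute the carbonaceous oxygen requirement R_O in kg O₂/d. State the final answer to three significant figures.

R_O ≈ 713 kg O₂/d

Observed yield with endogenous decay: Y_obs = Y / (1 + k_d·θ_c) = 0.370 / (1 + 0.0809 × 6.70) = 0.370 / 1.542 = 0.2399 g VSS/g bCOD.
Substrate removed = Q·(S₀ − S) = 629 m³/d × (1740 − 20.1) g/m³ = 1.08×10^6 g/d = 1082 kg/d.
Net sludge production P_X = 0.2399 × 1082 = 259.6 kg VSS/d.
Carbonaceous O₂ demand = substrate oxidised − cell-mass equivalent = 1082 − 1.42 × 259.6 = 713.2 kg O₂/d.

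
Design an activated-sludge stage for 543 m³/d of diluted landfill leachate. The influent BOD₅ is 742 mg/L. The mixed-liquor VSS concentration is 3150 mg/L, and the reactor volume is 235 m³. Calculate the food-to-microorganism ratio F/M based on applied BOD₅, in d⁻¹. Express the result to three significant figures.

F/M = applied load / biomass = Q·S₀/(V·X) = 543 × 742 / (235.0 × 3150) = 0.5443 d⁻¹.

F/M ≈ 0.544 d⁻¹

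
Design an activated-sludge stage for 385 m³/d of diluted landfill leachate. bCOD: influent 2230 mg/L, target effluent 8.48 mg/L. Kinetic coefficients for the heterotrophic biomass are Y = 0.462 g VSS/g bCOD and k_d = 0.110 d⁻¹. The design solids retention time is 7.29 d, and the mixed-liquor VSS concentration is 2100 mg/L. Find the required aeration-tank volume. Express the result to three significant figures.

Rearranging the biomass balance for a CMAS with decay, V = Y·Q·ΔS·θ_c / [X·(1+k_d θ_c)] = 0.462 × 385 × (2230 − 8.48) × 7.29 / [2100 × (1 + 0.110 × 7.29)] = 2.88×10^6 / 3784 = 761.3 m³.

V ≈ 761 m³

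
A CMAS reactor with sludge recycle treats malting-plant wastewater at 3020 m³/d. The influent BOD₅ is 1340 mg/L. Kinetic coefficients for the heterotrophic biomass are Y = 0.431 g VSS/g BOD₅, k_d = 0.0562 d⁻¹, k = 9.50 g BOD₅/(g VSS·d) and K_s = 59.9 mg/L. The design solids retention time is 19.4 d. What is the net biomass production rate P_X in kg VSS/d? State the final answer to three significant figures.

P_X ≈ 833 kg VSS/d

Effluent substrate depends only on kinetics and SRT: S = K_s(1 + k_d θ_c) / [θ_c(Yk − k_d) − 1] = 59.9 × (1 + 0.0562 × 19.4) / [19.4 × (0.431 × 9.50 − 0.0562) − 1] = 125.2 / 77.34 = 1.619 mg/L.
Y_obs = Y / (1 + k_d θ_c) = 0.431 / (1 + 0.0562 × 19.4) = 0.431 / 2.090 = 0.2062.
ΔS = 1340 − 1.62 = 1338 mg/L, so the substrate removal rate is 3020 × 1338/1000 = 4042 kg BOD₅/d.
So the net sludge growth is P_X = 0.2062 × 4042 = 833.4 kg VSS/d.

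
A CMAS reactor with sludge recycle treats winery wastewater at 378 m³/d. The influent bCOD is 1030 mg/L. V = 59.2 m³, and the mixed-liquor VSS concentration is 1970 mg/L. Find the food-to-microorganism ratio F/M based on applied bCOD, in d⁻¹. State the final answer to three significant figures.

F/M = Q·S₀ / (V·X) = 378 × 1030 / (59.20 × 1970) = 3.338 g bCOD·(g VSS·d)⁻¹.

F/M ≈ 3.34 d⁻¹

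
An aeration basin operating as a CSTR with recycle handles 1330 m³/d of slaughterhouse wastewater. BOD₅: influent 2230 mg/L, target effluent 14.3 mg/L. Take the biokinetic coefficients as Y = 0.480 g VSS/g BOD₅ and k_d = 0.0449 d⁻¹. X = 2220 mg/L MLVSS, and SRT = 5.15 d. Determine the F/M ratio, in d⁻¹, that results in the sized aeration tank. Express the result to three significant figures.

Rearranging the biomass balance for a CMAS with decay, V = Y·Q·ΔS·θ_c / [X·(1+k_d θ_c)] = 0.480 × 1330 × (2230 − 14.3) × 5.15 / [2220 × (1 + 0.0449 × 5.15)] = 7.28×10^6 / 2733 = 2665 m³.
F/M = applied load / biomass = Q·S₀/(V·X) = 1330 × 2230 / (2665 × 2220) = 0.5013 d⁻¹.

F/M ≈ 0.501 d⁻¹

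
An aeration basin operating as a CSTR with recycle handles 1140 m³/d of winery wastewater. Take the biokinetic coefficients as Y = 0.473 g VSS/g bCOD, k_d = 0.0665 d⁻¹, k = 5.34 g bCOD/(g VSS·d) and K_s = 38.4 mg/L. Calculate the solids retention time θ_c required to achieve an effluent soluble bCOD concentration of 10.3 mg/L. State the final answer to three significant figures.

θ_c ≈ 2.14 d

At the target effluent, Y k S/(K_s+S) = 0.473×5.34×10.3/48.70 = 0.5342 d⁻¹.
1/θ_c = 0.5342 − 0.0665 = 0.4677 d⁻¹, so θ_c = 2.138 d.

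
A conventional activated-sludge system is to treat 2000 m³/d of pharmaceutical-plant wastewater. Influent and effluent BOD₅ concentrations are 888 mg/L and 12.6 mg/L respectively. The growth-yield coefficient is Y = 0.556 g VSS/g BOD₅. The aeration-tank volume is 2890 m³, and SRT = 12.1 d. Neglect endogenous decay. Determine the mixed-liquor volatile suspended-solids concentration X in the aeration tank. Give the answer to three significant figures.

X ≈ 4080 mg/L

Without decay, X = Y Q (S₀−S) θ_c / V = 0.556 × 2000 × (888 − 12.6) × 12.1 / 2890 = 4076 mg/L.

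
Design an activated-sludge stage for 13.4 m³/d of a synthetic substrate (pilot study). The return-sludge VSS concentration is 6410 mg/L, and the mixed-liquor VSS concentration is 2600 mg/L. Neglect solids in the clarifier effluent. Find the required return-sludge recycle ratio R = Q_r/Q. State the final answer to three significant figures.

R = Q_r/Q = X/(X_r − X) = 2600 / (6410 − 2600) = 0.6824.

R ≈ 0.682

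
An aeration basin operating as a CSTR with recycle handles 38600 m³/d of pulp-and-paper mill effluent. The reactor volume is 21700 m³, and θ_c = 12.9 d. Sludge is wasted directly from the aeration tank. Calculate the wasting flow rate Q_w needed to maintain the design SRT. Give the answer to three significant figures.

Q_w ≈ 1680 m³/d

With mixed-liquor wasting, θ_c = V/Q_w, so Q_w = V/θ_c = 21700/12.9 = 1682 m³/d.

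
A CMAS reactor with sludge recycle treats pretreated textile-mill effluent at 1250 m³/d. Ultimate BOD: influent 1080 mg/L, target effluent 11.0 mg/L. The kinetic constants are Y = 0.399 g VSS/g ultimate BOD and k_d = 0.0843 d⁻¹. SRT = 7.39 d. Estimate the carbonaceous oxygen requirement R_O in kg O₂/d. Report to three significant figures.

The observed yield is Y_obs = Y/(1 + k_d·θ_c) = 0.399 / (1 + 0.0843 × 7.39) = 0.399 / 1.623 = 0.2458 g VSS per g ultimate BOD removed.
ΔS = 1080 − 11.0 = 1069 mg/L, so the substrate removal rate is 1250 × 1069/1000 = 1336 kg ultimate BOD/d.
P_X = Y_obs·Q·(S₀ − S) = 0.2458 × 1336 = 328.5 kg VSS/d.
Carbonaceous O₂ demand = substrate oxidised − cell-mass equivalent = 1336 − 1.42 × 328.5 = 869.8 kg O₂/d.

R_O ≈ 870 kg O₂/d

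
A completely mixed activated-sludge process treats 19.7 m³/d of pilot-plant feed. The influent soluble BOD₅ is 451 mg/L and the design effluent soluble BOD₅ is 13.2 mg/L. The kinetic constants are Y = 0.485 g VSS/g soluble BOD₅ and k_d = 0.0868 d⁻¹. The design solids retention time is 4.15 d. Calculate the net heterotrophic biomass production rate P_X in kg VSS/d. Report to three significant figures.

Correct the yield for decay: Y_obs = Y/(1 + k_d θ_c) = 0.485 / (1 + 0.0868 × 4.15) = 0.485 / 1.360 = 0.3566.
Q·(S₀ − S) = 19.7 × (451 − 13.2) × 10⁻³ = 8.625 kg/d removed.
Biomass produced: P_X = Y_obs·Q·ΔS = 0.3566 × 8.625 ≈ 3.075 kg VSS/d.

P_X ≈ 3.08 kg VSS/d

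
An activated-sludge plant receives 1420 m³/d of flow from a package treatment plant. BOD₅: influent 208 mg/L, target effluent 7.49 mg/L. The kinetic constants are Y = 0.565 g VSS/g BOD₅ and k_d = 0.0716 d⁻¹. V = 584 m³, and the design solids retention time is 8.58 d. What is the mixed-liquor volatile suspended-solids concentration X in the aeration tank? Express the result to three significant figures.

X ≈ 1460 mg/L

From V·X·(1 + k_d·θ_c) = Y·Q·(S₀ − S)·θ_c: X = 0.565 × 1420 × (208 − 7.49) × 8.58 / [584 × (1 + 0.0716 × 8.58)] = 1464 mg/L.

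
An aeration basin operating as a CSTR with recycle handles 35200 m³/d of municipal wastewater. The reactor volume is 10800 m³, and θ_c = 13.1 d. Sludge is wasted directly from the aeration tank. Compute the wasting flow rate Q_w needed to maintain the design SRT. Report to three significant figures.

For wasting at MLVSS concentration, Q_w = V/θ_c = 10800/13.1 = 824.4 m³/d.

Q_w ≈ 824 m³/d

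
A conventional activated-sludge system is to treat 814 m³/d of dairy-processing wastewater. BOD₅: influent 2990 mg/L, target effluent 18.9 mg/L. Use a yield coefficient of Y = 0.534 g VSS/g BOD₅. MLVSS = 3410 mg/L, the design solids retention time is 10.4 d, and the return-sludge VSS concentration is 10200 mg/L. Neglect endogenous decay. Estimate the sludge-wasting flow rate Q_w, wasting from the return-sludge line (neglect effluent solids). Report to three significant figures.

V·X = Y·Q·ΔS·θ_c gives V = 0.534 × 814 × (2990 − 18.9) × 10.4 / 3410 = 3939 m³.
θ_c = V·X/(Q_w·X_r) when wasting from the recycle, so Q_w = V·X/(θ_c·X_r) = 3939 × 3410 / (10.4 × 10200) = 126.6 m³/d.

Q_w ≈ 127 m³/d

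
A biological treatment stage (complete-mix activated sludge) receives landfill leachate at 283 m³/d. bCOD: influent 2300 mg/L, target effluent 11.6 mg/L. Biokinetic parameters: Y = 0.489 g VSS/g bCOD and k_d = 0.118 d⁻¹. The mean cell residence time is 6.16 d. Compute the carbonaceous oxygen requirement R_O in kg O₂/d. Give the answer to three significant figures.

R_O ≈ 387 kg O₂/d

Y_obs = Y / (1 + k_d θ_c) = 0.489 / (1 + 0.118 × 6.16) = 0.489 / 1.727 = 0.2832.
Substrate removed = Q·(S₀ − S) = 283 m³/d × (2300 − 11.6) g/m³ = 6.48×10^5 g/d = 647.6 kg/d.
Net sludge production P_X = 0.2832 × 647.6 = 183.4 kg VSS/d.
R_O = Q·ΔS − 1.42 P_X = 647.6 − 260.4 = 387.2 kg O₂/d.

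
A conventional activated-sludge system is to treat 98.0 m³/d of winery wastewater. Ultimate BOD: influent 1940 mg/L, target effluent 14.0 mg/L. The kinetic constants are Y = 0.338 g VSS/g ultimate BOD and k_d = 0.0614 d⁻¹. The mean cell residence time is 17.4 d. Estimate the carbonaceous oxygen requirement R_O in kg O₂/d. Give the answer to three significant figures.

Observed yield with endogenous decay: Y_obs = Y / (1 + k_d·θ_c) = 0.338 / (1 + 0.0614 × 17.4) = 0.338 / 2.068 = 0.1634 g VSS/g ultimate BOD.
Mass of ultimate BOD removed per day: Q(S₀ − S) = 98.0 × 1926 g/m³ = 188.7 kg/d.
P_X = Y_obs·Q·(S₀ − S) = 0.1634 × 188.7 = 30.84 kg VSS/d.
R_O = Q·(S₀ − S) − 1.42·P_X = 188.7 − 1.42 × 30.84 = 144.9 kg O₂/d.

R_O ≈ 145 kg O₂/d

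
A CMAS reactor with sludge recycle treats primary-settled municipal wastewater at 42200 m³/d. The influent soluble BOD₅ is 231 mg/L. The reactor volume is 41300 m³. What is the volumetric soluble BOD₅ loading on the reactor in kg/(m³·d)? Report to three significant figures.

L_v ≈ 0.236 kg soluble BOD₅/(m³·d)

L_v = Q S₀ / V = 42200 × 231 × 10⁻³ / 41300 = 0.2360 kg/(m³·d).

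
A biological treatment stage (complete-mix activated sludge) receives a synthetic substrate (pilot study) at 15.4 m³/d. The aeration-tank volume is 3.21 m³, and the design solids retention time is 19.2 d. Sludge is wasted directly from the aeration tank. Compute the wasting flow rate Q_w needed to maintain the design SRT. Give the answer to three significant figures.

Q_w ≈ 0.167 m³/d

With mixed-liquor wasting, θ_c = V/Q_w, so Q_w = V/θ_c = 3.210/19.2 = 0.1672 m³/d.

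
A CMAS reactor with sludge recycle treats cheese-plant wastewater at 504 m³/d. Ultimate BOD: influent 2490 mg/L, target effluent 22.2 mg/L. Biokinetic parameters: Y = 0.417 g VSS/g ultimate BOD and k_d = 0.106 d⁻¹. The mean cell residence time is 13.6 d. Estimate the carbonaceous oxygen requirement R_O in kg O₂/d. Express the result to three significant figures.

R_O ≈ 942 kg O₂/d

Observed yield with endogenous decay: Y_obs = Y / (1 + k_d·θ_c) = 0.417 / (1 + 0.106 × 13.6) = 0.417 / 2.442 = 0.1708 g VSS/g ultimate BOD.
Substrate removed = Q·(S₀ − S) = 504 m³/d × (2490 − 22.2) g/m³ = 1.24×10^6 g/d = 1244 kg/d.
Net sludge production P_X = 0.1708 × 1244 = 212.4 kg VSS/d.
R_O = Q·ΔS − 1.42 P_X = 1244 − 301.6 = 942.1 kg O₂/d.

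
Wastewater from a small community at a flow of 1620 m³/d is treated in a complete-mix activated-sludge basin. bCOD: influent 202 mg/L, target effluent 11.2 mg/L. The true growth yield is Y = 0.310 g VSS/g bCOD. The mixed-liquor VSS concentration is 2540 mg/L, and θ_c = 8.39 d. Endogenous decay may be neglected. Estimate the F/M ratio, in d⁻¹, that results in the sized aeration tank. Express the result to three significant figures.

F/M ≈ 0.407 d⁻¹

V·X = Y·Q·ΔS·θ_c gives V = 0.310 × 1620 × (202 − 11.2) × 8.39 / 2540 = 316.5 m³.
F/M = Q·S₀ / (V·X) = 1620 × 202 / (316.5 × 2540) = 0.4071 g bCOD·(g VSS·d)⁻¹.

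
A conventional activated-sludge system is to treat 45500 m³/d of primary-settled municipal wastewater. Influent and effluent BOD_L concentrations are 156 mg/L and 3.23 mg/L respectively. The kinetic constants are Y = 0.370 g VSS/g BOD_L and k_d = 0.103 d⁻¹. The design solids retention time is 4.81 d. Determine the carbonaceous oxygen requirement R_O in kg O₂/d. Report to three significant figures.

Correct the yield for decay: Y_obs = Y/(1 + k_d θ_c) = 0.370 / (1 + 0.103 × 4.81) = 0.370 / 1.495 = 0.2474.
ΔS = 156 − 3.23 = 152.8 mg/L, so the substrate removal rate is 45500 × 152.8/1000 = 6951 kg BOD_L/d.
Biomass synthesised: P_X = Y_obs × 6951 = 1720 kg VSS/d.
R_O = Q·(S₀ − S) − 1.42·P_X = 6951 − 1.42 × 1720 = 4509 kg O₂/d.

R_O ≈ 4510 kg O₂/d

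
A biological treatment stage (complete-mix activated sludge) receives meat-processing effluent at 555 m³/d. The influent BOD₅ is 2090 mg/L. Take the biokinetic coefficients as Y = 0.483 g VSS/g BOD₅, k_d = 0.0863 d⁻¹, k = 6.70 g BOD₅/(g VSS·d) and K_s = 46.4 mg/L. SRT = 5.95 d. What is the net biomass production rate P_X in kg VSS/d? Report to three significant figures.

Effluent substrate depends only on kinetics and SRT: S = K_s(1 + k_d θ_c) / [θ_c(Yk − k_d) − 1] = 46.4 × (1 + 0.0863 × 5.95) / [5.95 × (0.483 × 6.70 − 0.0863) − 1] = 70.23 / 17.74 = 3.958 mg/L.
The observed yield is Y_obs = Y/(1 + k_d·θ_c) = 0.483 / (1 + 0.0863 × 5.95) = 0.483 / 1.513 = 0.3191 g VSS per g BOD₅ removed.
ΔS = 2090 − 3.96 = 2086 mg/L, so the substrate removal rate is 555 × 2086/1000 = 1158 kg BOD₅/d.
So the net sludge growth is P_X = 0.3191 × 1158 = 369.5 kg VSS/d.

P_X ≈ 369 kg VSS/d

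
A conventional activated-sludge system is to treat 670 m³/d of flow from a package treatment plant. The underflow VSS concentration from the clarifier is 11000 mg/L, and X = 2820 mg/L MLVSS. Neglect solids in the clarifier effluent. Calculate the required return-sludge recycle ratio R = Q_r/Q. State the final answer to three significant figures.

R = Q_r/Q = X/(X_r − X) = 2820 / (11000 − 2820) = 0.3447.

R ≈ 0.345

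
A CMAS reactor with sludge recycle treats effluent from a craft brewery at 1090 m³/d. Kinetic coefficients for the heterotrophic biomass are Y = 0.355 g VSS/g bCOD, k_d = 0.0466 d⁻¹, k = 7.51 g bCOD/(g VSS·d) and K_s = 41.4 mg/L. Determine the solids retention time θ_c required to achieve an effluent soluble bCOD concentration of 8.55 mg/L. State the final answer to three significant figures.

At the target effluent, Y k S/(K_s+S) = 0.355×7.51×8.55/49.95 = 0.4564 d⁻¹.
1/θ_c = 0.4564 − 0.0466 = 0.4098 d⁻¹, so θ_c = 2.441 d.

θ_c ≈ 2.44 d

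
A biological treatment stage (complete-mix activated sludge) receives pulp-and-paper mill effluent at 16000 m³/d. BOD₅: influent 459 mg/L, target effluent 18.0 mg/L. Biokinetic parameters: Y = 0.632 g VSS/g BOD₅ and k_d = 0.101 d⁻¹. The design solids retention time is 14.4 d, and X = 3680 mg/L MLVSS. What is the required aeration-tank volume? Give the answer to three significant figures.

Rearranging the biomass balance for a CMAS with decay, V = Y·Q·ΔS·θ_c / [X·(1+k_d θ_c)] = 0.632 × 16000 × (459 − 18.0) × 14.4 / [3680 × (1 + 0.101 × 14.4)] = 6.42×10^7 / 9032 = 7110 m³.

V ≈ 7110 m³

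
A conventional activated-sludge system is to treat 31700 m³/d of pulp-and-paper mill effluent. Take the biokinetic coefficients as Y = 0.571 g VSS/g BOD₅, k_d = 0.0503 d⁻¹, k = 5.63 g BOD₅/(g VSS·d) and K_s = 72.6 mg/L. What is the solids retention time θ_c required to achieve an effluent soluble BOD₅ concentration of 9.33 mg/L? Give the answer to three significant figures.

Specific growth rate at S = 9.33 mg/L: μ = YkS/(K_s+S) = 0.571·5.63·9.33/(72.6+9.33) = 0.3661 d⁻¹.
Then 1/θ_c = μ − k_d = 0.3661 − 0.0503 = 0.3158 d⁻¹, giving θ_c = 3.167 d.

θ_c ≈ 3.17 d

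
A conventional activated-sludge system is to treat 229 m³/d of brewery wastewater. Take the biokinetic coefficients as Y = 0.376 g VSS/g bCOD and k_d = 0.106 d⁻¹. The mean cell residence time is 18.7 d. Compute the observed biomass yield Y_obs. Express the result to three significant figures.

Y_obs ≈ 0.126 g VSS/g bCOD

The observed yield is Y_obs = Y/(1 + k_d·θ_c) = 0.376 / (1 + 0.106 × 18.7) = 0.376 / 2.982 = 0.1261 g VSS per g bCOD removed.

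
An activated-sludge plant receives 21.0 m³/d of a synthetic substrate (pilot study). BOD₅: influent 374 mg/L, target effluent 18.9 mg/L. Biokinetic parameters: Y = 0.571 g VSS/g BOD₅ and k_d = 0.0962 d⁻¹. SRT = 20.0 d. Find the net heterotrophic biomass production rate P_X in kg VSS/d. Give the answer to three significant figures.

P_X ≈ 1.46 kg VSS/d

The observed yield is Y_obs = Y/(1 + k_d·θ_c) = 0.571 / (1 + 0.0962 × 20.0) = 0.571 / 2.924 = 0.1953 g VSS per g BOD₅ removed.
Substrate removed = Q·(S₀ − S) = 21.0 m³/d × (374 − 18.9) g/m³ = 7.46×10^3 g/d = 7.457 kg/d.
P_X = Y_obs · Q(S₀ − S) = 0.1953 × 7.457 = 1.456 kg VSS/d.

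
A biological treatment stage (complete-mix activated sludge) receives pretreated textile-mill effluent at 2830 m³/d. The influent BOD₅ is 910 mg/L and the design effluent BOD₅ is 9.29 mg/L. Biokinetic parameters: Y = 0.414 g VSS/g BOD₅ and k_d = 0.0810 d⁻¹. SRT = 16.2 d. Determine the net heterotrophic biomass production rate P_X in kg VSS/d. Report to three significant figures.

Observed yield with endogenous decay: Y_obs = Y / (1 + k_d·θ_c) = 0.414 / (1 + 0.0810 × 16.2) = 0.414 / 2.312 = 0.1791 g VSS/g BOD₅.
Q·(S₀ − S) = 2830 × (910 − 9.29) × 10⁻³ = 2549 kg/d removed.
So the net sludge growth is P_X = 0.1791 × 2549 = 456.4 kg VSS/d.

P_X ≈ 456 kg VSS/d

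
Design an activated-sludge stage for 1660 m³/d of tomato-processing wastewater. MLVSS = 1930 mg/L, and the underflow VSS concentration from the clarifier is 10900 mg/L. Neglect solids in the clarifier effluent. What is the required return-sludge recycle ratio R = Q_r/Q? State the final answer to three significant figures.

R = Q_r/Q = X/(X_r − X) = 1930 / (10900 − 1930) = 0.2152.

R ≈ 0.215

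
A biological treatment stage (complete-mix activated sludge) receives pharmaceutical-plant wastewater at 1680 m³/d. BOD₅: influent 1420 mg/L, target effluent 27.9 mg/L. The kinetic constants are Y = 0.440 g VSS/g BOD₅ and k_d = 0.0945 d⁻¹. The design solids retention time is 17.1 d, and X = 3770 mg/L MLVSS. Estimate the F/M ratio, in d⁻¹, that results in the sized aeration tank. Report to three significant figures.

F/M ≈ 0.355 d⁻¹

Rearranging the biomass balance for a CMAS with decay, V = Y·Q·ΔS·θ_c / [X·(1+k_d θ_c)] = 0.440 × 1680 × (1420 − 27.9) × 17.1 / [3770 × (1 + 0.0945 × 17.1)] = 1.76×10^7 / 9862 = 1784 m³.
F/M = applied load / biomass = Q·S₀/(V·X) = 1680 × 1420 / (1784 × 3770) = 0.3546 d⁻¹.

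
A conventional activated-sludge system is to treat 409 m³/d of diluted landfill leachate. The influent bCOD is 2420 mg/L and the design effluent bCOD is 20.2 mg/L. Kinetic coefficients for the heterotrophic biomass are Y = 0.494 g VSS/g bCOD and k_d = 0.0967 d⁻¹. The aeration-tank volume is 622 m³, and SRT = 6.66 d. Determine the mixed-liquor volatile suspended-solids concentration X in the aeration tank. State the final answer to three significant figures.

From V·X·(1 + k_d·θ_c) = Y·Q·(S₀ − S)·θ_c: X = 0.494 × 409 × (2420 − 20.2) × 6.66 / [622 × (1 + 0.0967 × 6.66)] = 3158 mg/L.

X ≈ 3160 mg/L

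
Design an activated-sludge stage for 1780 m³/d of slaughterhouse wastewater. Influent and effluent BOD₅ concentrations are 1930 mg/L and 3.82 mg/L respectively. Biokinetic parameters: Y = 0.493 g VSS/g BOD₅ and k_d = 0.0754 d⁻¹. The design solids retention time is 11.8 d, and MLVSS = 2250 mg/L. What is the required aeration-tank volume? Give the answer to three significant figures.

V ≈ 4690 m³

From the SRT design equation V = Y Q (S₀−S) θ_c / [X (1 + k_d θ_c)] = 0.493 × 1780 × (1930 − 3.82) × 11.8 / [2250 × (1 + 0.0754 × 11.8)] = 1.99×10^7 / 4252 = 4691 m³.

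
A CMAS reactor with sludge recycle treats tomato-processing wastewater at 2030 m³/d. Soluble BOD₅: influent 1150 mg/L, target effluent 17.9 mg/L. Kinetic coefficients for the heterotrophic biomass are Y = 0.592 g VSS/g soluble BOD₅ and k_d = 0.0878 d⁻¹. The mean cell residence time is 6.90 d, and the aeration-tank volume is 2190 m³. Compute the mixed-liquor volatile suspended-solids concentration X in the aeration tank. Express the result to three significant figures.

X ≈ 2670 mg/L

X = Y·Q·ΔS·θ_c / [V·(1 + k_d θ_c)] = 0.592 × 2030 × (1150 − 17.9) × 6.90 / [2190 × (1 + 0.0878 × 6.90)] = 2669 mg/L.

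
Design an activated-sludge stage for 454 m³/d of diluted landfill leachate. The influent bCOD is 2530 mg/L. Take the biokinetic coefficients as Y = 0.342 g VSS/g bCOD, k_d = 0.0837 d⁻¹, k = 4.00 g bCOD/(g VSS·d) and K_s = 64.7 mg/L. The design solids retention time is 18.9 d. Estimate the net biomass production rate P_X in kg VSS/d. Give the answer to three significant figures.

P_X ≈ 152 kg VSS/d

From the Monod/SRT balance for a CMAS, S = K_s·(1+k_d θ_c)/[θ_c·(Y k − k_d) − 1] = 64.7 × (1 + 0.0837 × 18.9) / [18.9 × (0.342 × 4.00 − 0.0837) − 1] = 167.1 / 23.27 = 7.178 mg/L.
Correct the yield for decay: Y_obs = Y/(1 + k_d θ_c) = 0.342 / (1 + 0.0837 × 18.9) = 0.342 / 2.582 = 0.1325.
Substrate removed = Q·(S₀ − S) = 454 m³/d × (2530 − 7.18) g/m³ = 1.15×10^6 g/d = 1145 kg/d.
P_X = Y_obs · Q(S₀ − S) = 0.1325 × 1145 = 151.7 kg VSS/d.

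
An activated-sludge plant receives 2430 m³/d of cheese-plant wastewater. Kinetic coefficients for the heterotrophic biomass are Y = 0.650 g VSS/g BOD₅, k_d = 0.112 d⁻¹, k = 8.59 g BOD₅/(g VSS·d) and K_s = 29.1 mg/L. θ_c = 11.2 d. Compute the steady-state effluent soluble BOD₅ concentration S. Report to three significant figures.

From the Monod/SRT balance for a CMAS, S = K_s·(1+k_d θ_c)/[θ_c·(Y k − k_d) − 1] = 29.1 × (1 + 0.112 × 11.2) / [11.2 × (0.650 × 8.59 − 0.112) − 1] = 65.60 / 60.28 = 1.088 mg/L.

S ≈ 1.09 mg/L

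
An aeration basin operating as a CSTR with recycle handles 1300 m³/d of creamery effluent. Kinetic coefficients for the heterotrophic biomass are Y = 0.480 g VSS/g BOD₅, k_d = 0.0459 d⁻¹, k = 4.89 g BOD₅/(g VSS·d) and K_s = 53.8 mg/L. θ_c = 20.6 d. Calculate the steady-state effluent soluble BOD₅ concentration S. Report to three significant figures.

From the Monod/SRT balance for a CMAS, S = K_s·(1+k_d θ_c)/[θ_c·(Y k − k_d) − 1] = 53.8 × (1 + 0.0459 × 20.6) / [20.6 × (0.480 × 4.89 − 0.0459) − 1] = 104.7 / 46.41 = 2.255 mg/L.

S ≈ 2.26 mg/L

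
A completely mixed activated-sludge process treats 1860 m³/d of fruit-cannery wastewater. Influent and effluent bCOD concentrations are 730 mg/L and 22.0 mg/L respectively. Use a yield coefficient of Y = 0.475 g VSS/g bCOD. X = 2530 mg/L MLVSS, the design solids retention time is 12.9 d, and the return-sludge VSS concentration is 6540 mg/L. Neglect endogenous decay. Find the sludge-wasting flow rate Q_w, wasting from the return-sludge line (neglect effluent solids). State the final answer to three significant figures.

Q_w ≈ 95.6 m³/d

Biomass mass balance (decay neglected): V·X = Y·Q·(S₀ − S)·θ_c, so V = 0.475 × 1860 × (730 − 22.0) × 12.9 / 2530 = 3189 m³.
θ_c = V·X/(Q_w·X_r) when wasting from the recycle, so Q_w = V·X/(θ_c·X_r) = 3189 × 2530 / (12.9 × 6540) = 95.64 m³/d.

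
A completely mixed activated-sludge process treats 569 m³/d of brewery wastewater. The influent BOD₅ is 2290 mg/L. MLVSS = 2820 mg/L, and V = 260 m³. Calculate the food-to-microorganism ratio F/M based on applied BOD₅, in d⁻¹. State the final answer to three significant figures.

F/M ≈ 1.78 d⁻¹

F/M = applied load / biomass = Q·S₀/(V·X) = 569 × 2290 / (260.0 × 2820) = 1.777 d⁻¹.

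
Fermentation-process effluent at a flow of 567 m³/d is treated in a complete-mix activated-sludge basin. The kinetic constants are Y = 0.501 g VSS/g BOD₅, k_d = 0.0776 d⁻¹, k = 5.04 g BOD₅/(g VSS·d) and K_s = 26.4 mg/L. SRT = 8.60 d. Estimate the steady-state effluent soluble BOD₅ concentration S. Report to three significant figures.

S ≈ 2.20 mg/L

Effluent substrate depends only on kinetics and SRT: S = K_s(1 + k_d θ_c) / [θ_c(Yk − k_d) − 1] = 26.4 × (1 + 0.0776 × 8.60) / [8.60 × (0.501 × 5.04 − 0.0776) − 1] = 44.02 / 20.05 = 2.196 mg/L.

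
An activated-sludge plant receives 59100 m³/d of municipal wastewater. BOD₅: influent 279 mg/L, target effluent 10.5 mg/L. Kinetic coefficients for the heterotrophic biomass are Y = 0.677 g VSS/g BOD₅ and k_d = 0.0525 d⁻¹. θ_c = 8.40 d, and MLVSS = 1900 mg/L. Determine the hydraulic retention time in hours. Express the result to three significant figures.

τ ≈ 13.4 h

Rearranging the biomass balance for a CMAS with decay, V = Y·Q·ΔS·θ_c / [X·(1+k_d θ_c)] = 0.677 × 59100 × (279 − 10.5) × 8.40 / [1900 × (1 + 0.0525 × 8.40)] = 9.02×10^7 / 2738 = 32960 m³.
HRT = V/Q = 32960 m³ / 59100 m³·d⁻¹ = 0.5577 d × 24 = 13.38 h.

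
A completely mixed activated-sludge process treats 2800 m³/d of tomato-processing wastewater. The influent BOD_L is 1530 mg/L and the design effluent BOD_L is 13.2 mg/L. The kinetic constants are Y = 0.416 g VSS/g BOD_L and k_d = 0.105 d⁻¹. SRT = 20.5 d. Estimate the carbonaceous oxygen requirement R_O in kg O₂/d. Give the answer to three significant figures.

R_O ≈ 3450 kg O₂/d

The observed yield is Y_obs = Y/(1 + k_d·θ_c) = 0.416 / (1 + 0.105 × 20.5) = 0.416 / 3.152 = 0.1320 g VSS per g BOD_L removed.
ΔS = 1530 − 13.2 = 1517 mg/L, so the substrate removal rate is 2800 × 1517/1000 = 4247 kg BOD_L/d.
Biomass synthesised: P_X = Y_obs × 4247 = 560.4 kg VSS/d.
R_O = Q·ΔS − 1.42 P_X = 4247 − 795.8 = 3451 kg O₂/d.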